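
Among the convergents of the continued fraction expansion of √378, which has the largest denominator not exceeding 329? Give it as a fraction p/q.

√378 = [19; 2, 3, 1, 4, 1, 3, 2, 38, …] (period length 8).
Convergents:
  p_0/q_0 = 19/1
  p_1/q_1 = 39/2
  p_2/q_2 = 136/7
  p_3/q_3 = 175/9
  p_4/q_4 = 836/43
  p_5/q_5 = 1011/52
  p_6/q_6 = 3869/199
  p_7/q_7 = 8749/450
q_6 = 199 ≤ 329 < 450 = q_7, so the answer is 3869/199.

3869/199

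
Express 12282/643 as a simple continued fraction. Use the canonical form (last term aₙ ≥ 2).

12282 = 19*643 + 65
643 = 9*65 + 58
65 = 1*58 + 7
58 = 8*7 + 2
7 = 3*2 + 1
2 = 2*1 + 0  (stop)
So 12282/643 = [19; 9, 1, 8, 3, 2].

[19; 9, 1, 8, 3, 2]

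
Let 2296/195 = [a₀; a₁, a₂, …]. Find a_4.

2296 = 11·195 + 151   →  a_0 = 11
195 = 1·151 + 44   →  a_1 = 1
151 = 3·44 + 19   →  a_2 = 3
44 = 2·19 + 6   →  a_3 = 2
19 = 3·6 + 1   →  a_4 = 3

3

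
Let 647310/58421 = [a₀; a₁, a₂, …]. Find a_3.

647310 = 11·58421 + 4679   →  a_0 = 11
58421 = 12·4679 + 2273   →  a_1 = 12
4679 = 2·2273 + 133   →  a_2 = 2
2273 = 17·133 + 12   →  a_3 = 17

17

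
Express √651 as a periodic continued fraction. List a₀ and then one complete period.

a₀ = ⌊√651⌋ = 25.
With m₀=0, d₀=1 and mₖ₊₁ = dₖaₖ − mₖ, dₖ₊₁ = (n − mₖ₊₁²)/dₖ, aₖ₊₁ = ⌊(a₀+mₖ₊₁)/dₖ₊₁⌋:
  k=1: m=25, d=26, a=1
  k=2: m=1, d=25, a=1
  k=3: m=24, d=3, a=16
  k=4: m=24, d=25, a=1
  k=5: m=1, d=26, a=1
  k=6: m=25, d=1, a=50
d=1 and a=2a₀=50 at k=6, so the next step gives (m, d) = (25, 26) again — its k=1 value — and the period has length 6.

[25; 1, 1, 16, 1, 1, 50]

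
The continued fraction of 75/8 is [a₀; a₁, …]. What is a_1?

2

75 = 9·8 + 3   →  a_0 = 9
8 = 2·3 + 2   →  a_1 = 2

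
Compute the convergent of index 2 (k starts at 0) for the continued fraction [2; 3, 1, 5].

9/4

Using pₖ = aₖpₖ₋₁ + pₖ₋₂, qₖ = aₖqₖ₋₁ + qₖ₋₂ (with p₋₁=1, p₋₂=0, q₋₁=0, q₋₂=1):
  k=0: a=2, p=2, q=1
  k=1: a=3, p=7, q=3
  k=2: a=1, p=9, q=4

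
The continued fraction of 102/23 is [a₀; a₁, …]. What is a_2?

102 = 4·23 + 10   →  a_0 = 4
23 = 2·10 + 3   →  a_1 = 2
10 = 3·3 + 1   →  a_2 = 3

3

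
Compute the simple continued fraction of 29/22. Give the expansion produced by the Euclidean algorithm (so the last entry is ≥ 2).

[1; 3, 7]

29 = 1·22 + 7
22 = 3·7 + 1
7 = 7·1 + 0  (stop)
So 29/22 = [1; 3, 7].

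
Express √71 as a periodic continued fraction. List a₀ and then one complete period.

a₀ = ⌊√71⌋ = 8.
With m₀=0, d₀=1 and mₖ₊₁ = dₖaₖ − mₖ, dₖ₊₁ = (n − mₖ₊₁²)/dₖ, aₖ₊₁ = ⌊(a₀+mₖ₊₁)/dₖ₊₁⌋:
  k=1: m=8, d=7, a=2
  k=2: m=6, d=5, a=2
  k=3: m=4, d=11, a=1
  k=4: m=7, d=2, a=7
  k=5: m=7, d=11, a=1
  k=6: m=4, d=5, a=2
  k=7: m=6, d=7, a=2
  k=8: m=8, d=1, a=16
d=1 and a=2a₀=16 at k=8, so the next step gives (m, d) = (8, 7) again — its k=1 value — and the period has length 8.

[8; 2, 2, 1, 7, 1, 2, 2, 16]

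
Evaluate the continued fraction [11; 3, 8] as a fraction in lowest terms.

Using pₖ = aₖpₖ₋₁ + pₖ₋₂ and qₖ = aₖqₖ₋₁ + qₖ₋₂:
  k=0: a=11, p=11, q=1
  k=1: a=3, p=34, q=3
  k=2: a=8, p=283, q=25

283/25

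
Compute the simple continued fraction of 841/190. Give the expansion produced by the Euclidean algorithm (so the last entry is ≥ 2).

[4; 2, 2, 1, 8, 3]

841 = 4·190 + 81
190 = 2·81 + 28
81 = 2·28 + 25
28 = 1·25 + 3
25 = 8·3 + 1
3 = 3·1 + 0  (stop)
So 841/190 = [4; 2, 2, 1, 8, 3].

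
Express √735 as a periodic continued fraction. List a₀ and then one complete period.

[27; 9, 54]

a₀ = ⌊√735⌋ = 27.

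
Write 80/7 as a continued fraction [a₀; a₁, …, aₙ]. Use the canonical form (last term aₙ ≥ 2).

80 = 11*7 + 3
7 = 2*3 + 1
3 = 3*1 + 0  (stop)
So 80/7 = [11; 2, 3].

[11; 2, 3]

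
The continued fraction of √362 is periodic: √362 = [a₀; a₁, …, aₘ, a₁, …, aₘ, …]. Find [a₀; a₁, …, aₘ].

a₀ = ⌊√362⌋ = 19.

[19; 38]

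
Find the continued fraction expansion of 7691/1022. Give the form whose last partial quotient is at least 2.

[7; 1, 1, 9, 3, 17]

7691 = 7·1022 + 537
1022 = 1·537 + 485
537 = 1·485 + 52
485 = 9·52 + 17
52 = 3·17 + 1
17 = 17·1 + 0  (stop)
So 7691/1022 = [7; 1, 1, 9, 3, 17].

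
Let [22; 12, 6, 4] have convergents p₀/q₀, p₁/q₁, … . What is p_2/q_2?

Using pₖ = aₖpₖ₋₁ + pₖ₋₂, qₖ = aₖqₖ₋₁ + qₖ₋₂ (with p₋₁=1, p₋₂=0, q₋₁=0, q₋₂=1):
  k=0: a=22, p=22, q=1
  k=1: a=12, p=265, q=12
  k=2: a=6, p=1612, q=73

1612/73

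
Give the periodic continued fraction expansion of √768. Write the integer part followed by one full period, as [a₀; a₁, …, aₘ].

[27; 1, 2, 2, 13, 2, 2, 1, 54]

a₀ = ⌊√768⌋ = 27.
With m₀=0, d₀=1 and mₖ₊₁ = dₖaₖ − mₖ, dₖ₊₁ = (n − mₖ₊₁²)/dₖ, aₖ₊₁ = ⌊(a₀+mₖ₊₁)/dₖ₊₁⌋:
  k=1: m=27, d=39, a=1
  k=2: m=12, d=16, a=2
  k=3: m=20, d=23, a=2
  k=4: m=26, d=4, a=13
  k=5: m=26, d=23, a=2
  k=6: m=20, d=16, a=2
  k=7: m=12, d=39, a=1
  k=8: m=27, d=1, a=54
d=1 and a=2a₀=54 at k=8, so the next step gives (m, d) = (27, 39) again — its k=1 value — and the period has length 8.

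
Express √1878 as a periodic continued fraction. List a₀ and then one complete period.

[43; 2, 1, 42, 1, 2, 86]

a₀ = ⌊√1878⌋ = 43.
With m₀=0, d₀=1 and mₖ₊₁ = dₖaₖ − mₖ, dₖ₊₁ = (n − mₖ₊₁²)/dₖ, aₖ₊₁ = ⌊(a₀+mₖ₊₁)/dₖ₊₁⌋:
  k=1: m=43, d=29, a=2
  k=2: m=15, d=57, a=1
  k=3: m=42, d=2, a=42
  k=4: m=42, d=57, a=1
  k=5: m=15, d=29, a=2
  k=6: m=43, d=1, a=86
d=1 and a=2a₀=86 at k=6, so the next step gives (m, d) = (43, 29) again — its k=1 value — and the period has length 6.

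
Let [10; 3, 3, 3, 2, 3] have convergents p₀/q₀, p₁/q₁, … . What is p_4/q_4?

Using pₖ = aₖpₖ₋₁ + pₖ₋₂, qₖ = aₖqₖ₋₁ + qₖ₋₂ (with p₋₁=1, p₋₂=0, q₋₁=0, q₋₂=1):
  k=0: a=10, p=10, q=1
  k=1: a=3, p=31, q=3
  k=2: a=3, p=103, q=10
  k=3: a=3, p=340, q=33
  k=4: a=2, p=783, q=76

783/76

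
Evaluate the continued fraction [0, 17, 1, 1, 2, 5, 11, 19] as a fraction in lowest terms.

5765/101422

Using pₖ = aₖpₖ₋₁ + pₖ₋₂ and qₖ = aₖqₖ₋₁ + qₖ₋₂:
  k=0: a=0, p=0, q=1
  k=1: a=17, p=1, q=17
  k=2: a=1, p=1, q=18
  k=3: a=1, p=2, q=35
  k=4: a=2, p=5, q=88
  k=5: a=5, p=27, q=475
  k=6: a=11, p=302, q=5313
  k=7: a=19, p=5765, q=101422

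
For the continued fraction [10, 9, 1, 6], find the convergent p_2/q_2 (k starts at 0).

Using pₖ = aₖpₖ₋₁ + pₖ₋₂, qₖ = aₖqₖ₋₁ + qₖ₋₂ (with p₋₁=1, p₋₂=0, q₋₁=0, q₋₂=1):
  k=0: a=10, p=10, q=1
  k=1: a=9, p=91, q=9
  k=2: a=1, p=101, q=10

101/10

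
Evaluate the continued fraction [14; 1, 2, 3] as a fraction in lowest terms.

147/10

Fold from the inside: start with 3/1.
  2 + 1/3 = 7/3
  1 + 3/7 = 10/7
  14 + 7/10 = 147/10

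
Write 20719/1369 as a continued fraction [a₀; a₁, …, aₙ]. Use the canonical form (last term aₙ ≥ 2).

20719 = 15·1369 + 184
1369 = 7·184 + 81
184 = 2·81 + 22
81 = 3·22 + 15
22 = 1·15 + 7
15 = 2·7 + 1
7 = 7·1 + 0  (stop)
So 20719/1369 = [15; 7, 2, 3, 1, 2, 7].

[15; 7, 2, 3, 1, 2, 7]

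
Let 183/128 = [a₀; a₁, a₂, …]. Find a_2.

183 = 1·128 + 55   →  a_0 = 1
128 = 2·55 + 18   →  a_1 = 2
55 = 3·18 + 1   →  a_2 = 3

3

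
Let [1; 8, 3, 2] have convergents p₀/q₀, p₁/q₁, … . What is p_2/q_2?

Using pₖ = aₖpₖ₋₁ + pₖ₋₂, qₖ = aₖqₖ₋₁ + qₖ₋₂ (with p₋₁=1, p₋₂=0, q₋₁=0, q₋₂=1):
  k=0: a=1, p=1, q=1
  k=1: a=8, p=9, q=8
  k=2: a=3, p=28, q=25

28/25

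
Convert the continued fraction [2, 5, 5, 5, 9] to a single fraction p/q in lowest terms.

Using pₖ = aₖpₖ₋₁ + pₖ₋₂ and qₖ = aₖqₖ₋₁ + qₖ₋₂:
  k=0: a=2, p=2, q=1
  k=1: a=5, p=11, q=5
  k=2: a=5, p=57, q=26
  k=3: a=5, p=296, q=135
  k=4: a=9, p=2721, q=1241

2721/1241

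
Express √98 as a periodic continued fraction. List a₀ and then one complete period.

[9; 1, 8, 1, 18]

a₀ = ⌊√98⌋ = 9.
With m₀=0, d₀=1 and mₖ₊₁ = dₖaₖ − mₖ, dₖ₊₁ = (n − mₖ₊₁²)/dₖ, aₖ₊₁ = ⌊(a₀+mₖ₊₁)/dₖ₊₁⌋:
  k=1: m=9, d=17, a=1
  k=2: m=8, d=2, a=8
  k=3: m=8, d=17, a=1
  k=4: m=9, d=1, a=18
d=1 and a=2a₀=18 at k=4, so the next step gives (m, d) = (9, 17) again — its k=1 value — and the period has length 4.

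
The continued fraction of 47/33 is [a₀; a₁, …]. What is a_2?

47 = 1·33 + 14   →  a_0 = 1
33 = 2·14 + 5   →  a_1 = 2
14 = 2·5 + 4   →  a_2 = 2

2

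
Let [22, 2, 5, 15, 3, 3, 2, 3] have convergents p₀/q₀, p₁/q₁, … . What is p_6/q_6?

87979/3918

Using pₖ = aₖpₖ₋₁ + pₖ₋₂, qₖ = aₖqₖ₋₁ + qₖ₋₂ (with p₋₁=1, p₋₂=0, q₋₁=0, q₋₂=1):
  k=0: a=22, p=22, q=1
  k=1: a=2, p=45, q=2
  k=2: a=5, p=247, q=11
  k=3: a=15, p=3750, q=167
  k=4: a=3, p=11497, q=512
  k=5: a=3, p=38241, q=1703
  k=6: a=2, p=87979, q=3918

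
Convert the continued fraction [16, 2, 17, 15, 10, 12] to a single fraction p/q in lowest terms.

Fold from the inside: start with 12/1.
  10 + 1/12 = 121/12
  15 + 12/121 = 1827/121
  17 + 121/1827 = 31180/1827
  2 + 1827/31180 = 64187/31180
  16 + 31180/64187 = 1058172/64187

1058172/64187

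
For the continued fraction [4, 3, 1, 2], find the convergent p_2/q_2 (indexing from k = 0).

17/4

Using pₖ = aₖpₖ₋₁ + pₖ₋₂, qₖ = aₖqₖ₋₁ + qₖ₋₂ (with p₋₁=1, p₋₂=0, q₋₁=0, q₋₂=1):
  k=0: a=4, p=4, q=1
  k=1: a=3, p=13, q=3
  k=2: a=1, p=17, q=4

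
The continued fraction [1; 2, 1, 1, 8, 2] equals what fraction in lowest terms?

Fold from the inside: start with 2/1.
  8 + 1/2 = 17/2
  1 + 2/17 = 19/17
  1 + 17/19 = 36/19
  2 + 19/36 = 91/36
  1 + 36/91 = 127/91

127/91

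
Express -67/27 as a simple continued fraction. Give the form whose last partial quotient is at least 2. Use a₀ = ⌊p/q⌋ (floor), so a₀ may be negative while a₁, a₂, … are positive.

-67 = -3·27 + 14
27 = 1·14 + 13
14 = 1·13 + 1
13 = 13·1 + 0  (stop)
So -67/27 = [-3; 1, 1, 13].

[-3; 1, 1, 13]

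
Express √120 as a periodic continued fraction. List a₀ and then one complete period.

a₀ = ⌊√120⌋ = 10.
With m₀=0, d₀=1 and mₖ₊₁ = dₖaₖ − mₖ, dₖ₊₁ = (n − mₖ₊₁²)/dₖ, aₖ₊₁ = ⌊(a₀+mₖ₊₁)/dₖ₊₁⌋:
  k=1: m=10, d=20, a=1
  k=2: m=10, d=1, a=20
d=1 and a=2a₀=20 at k=2, so the next step gives (m, d) = (10, 20) again — its k=1 value — and the period has length 2.

[10; 1, 20]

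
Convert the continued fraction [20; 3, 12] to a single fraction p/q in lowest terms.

Fold from the inside: start with 12/1.
  3 + 1/12 = 37/12
  20 + 12/37 = 752/37

752/37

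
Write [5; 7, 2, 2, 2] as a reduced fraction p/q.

457/89

Fold from the inside: start with 2/1.
  2 + 1/2 = 5/2
  2 + 2/5 = 12/5
  7 + 5/12 = 89/12
  5 + 12/89 = 457/89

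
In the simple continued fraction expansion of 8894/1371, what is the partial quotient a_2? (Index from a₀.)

8894 = 6·1371 + 668   →  a_0 = 6
1371 = 2·668 + 35   →  a_1 = 2
668 = 19·35 + 3   →  a_2 = 19

19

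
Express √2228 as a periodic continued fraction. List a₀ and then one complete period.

a₀ = ⌊√2228⌋ = 47.
With m₀=0, d₀=1 and mₖ₊₁ = dₖaₖ − mₖ, dₖ₊₁ = (n − mₖ₊₁²)/dₖ, aₖ₊₁ = ⌊(a₀+mₖ₊₁)/dₖ₊₁⌋:
  k=1: m=47, d=19, a=4
  k=2: m=29, d=73, a=1
  k=3: m=44, d=4, a=22
  k=4: m=44, d=73, a=1
  k=5: m=29, d=19, a=4
  k=6: m=47, d=1, a=94
d=1 and a=2a₀=94 at k=6, so the next step gives (m, d) = (47, 19) again — its k=1 value — and the period has length 6.

[47; 4, 1, 22, 1, 4, 94]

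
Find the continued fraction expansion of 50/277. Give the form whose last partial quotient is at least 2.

50 = 0·277 + 50
277 = 5·50 + 27
50 = 1·27 + 23
27 = 1·23 + 4
23 = 5·4 + 3
4 = 1·3 + 1
3 = 3·1 + 0  (stop)
So 50/277 = [0; 5, 1, 1, 5, 1, 3].

[0; 5, 1, 1, 5, 1, 3]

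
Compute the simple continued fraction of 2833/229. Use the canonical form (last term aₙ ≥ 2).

[12; 2, 1, 2, 3, 1, 2, 2]

2833 = 12×229 + 85
229 = 2×85 + 59
85 = 1×59 + 26
59 = 2×26 + 7
26 = 3×7 + 5
7 = 1×5 + 2
5 = 2×2 + 1
2 = 2×1 + 0  (stop)
So 2833/229 = [12; 2, 1, 2, 3, 1, 2, 2].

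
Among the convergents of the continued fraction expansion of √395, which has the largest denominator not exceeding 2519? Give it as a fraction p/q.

44221/2225

√395 = [19; 1, 6, 1, 38, …] (period length 4).
Convergents:
  p_0/q_0 = 19/1
  p_1/q_1 = 20/1
  p_2/q_2 = 139/7
  p_3/q_3 = 159/8
  p_4/q_4 = 6181/311
  p_5/q_5 = 6340/319
  p_6/q_6 = 44221/2225
  p_7/q_7 = 50561/2544
q_6 = 2225 ≤ 2519 < 2544 = q_7, so the answer is 44221/2225.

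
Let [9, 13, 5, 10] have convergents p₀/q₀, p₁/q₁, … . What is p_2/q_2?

599/66

Using pₖ = aₖpₖ₋₁ + pₖ₋₂, qₖ = aₖqₖ₋₁ + qₖ₋₂ (with p₋₁=1, p₋₂=0, q₋₁=0, q₋₂=1):
  k=0: a=9, p=9, q=1
  k=1: a=13, p=118, q=13
  k=2: a=5, p=599, q=66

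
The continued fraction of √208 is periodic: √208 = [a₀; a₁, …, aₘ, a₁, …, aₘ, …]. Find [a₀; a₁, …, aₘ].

[14; 2, 2, 1, 2, 2, 28]

a₀ = ⌊√208⌋ = 14.
With m₀=0, d₀=1 and mₖ₊₁ = dₖaₖ − mₖ, dₖ₊₁ = (n − mₖ₊₁²)/dₖ, aₖ₊₁ = ⌊(a₀+mₖ₊₁)/dₖ₊₁⌋:
  k=1: m=14, d=12, a=2
  k=2: m=10, d=9, a=2
  k=3: m=8, d=16, a=1
  k=4: m=8, d=9, a=2
  k=5: m=10, d=12, a=2
  k=6: m=14, d=1, a=28
d=1 and a=2a₀=28 at k=6, so the next step gives (m, d) = (14, 12) again — its k=1 value — and the period has length 6.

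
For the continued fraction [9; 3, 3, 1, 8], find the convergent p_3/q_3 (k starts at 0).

Using pₖ = aₖpₖ₋₁ + pₖ₋₂, qₖ = aₖqₖ₋₁ + qₖ₋₂ (with p₋₁=1, p₋₂=0, q₋₁=0, q₋₂=1):
  k=0: a=9, p=9, q=1
  k=1: a=3, p=28, q=3
  k=2: a=3, p=93, q=10
  k=3: a=1, p=121, q=13

121/13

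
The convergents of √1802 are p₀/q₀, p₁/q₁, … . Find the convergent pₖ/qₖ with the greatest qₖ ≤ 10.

382/9

√1802 = [42; 2, 4, 2, 84, …] (period length 4).
Convergents:
  p_0/q_0 = 42/1
  p_1/q_1 = 85/2
  p_2/q_2 = 382/9
  p_3/q_3 = 849/20
q_2 = 9 ≤ 10 < 20 = q_3, so the answer is 382/9.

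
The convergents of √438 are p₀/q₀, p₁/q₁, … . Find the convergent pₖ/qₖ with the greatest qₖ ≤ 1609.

12285/587

√438 = [20; 1, 12, 1, 40, …] (period length 4).
Convergents:
  p_0/q_0 = 20/1
  p_1/q_1 = 21/1
  p_2/q_2 = 272/13
  p_3/q_3 = 293/14
  p_4/q_4 = 11992/573
  p_5/q_5 = 12285/587
  p_6/q_6 = 159412/7617
q_5 = 587 ≤ 1609 < 7617 = q_6, so the answer is 12285/587.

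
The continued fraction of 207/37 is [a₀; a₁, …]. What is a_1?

207 = 5·37 + 22   →  a_0 = 5
37 = 1·22 + 15   →  a_1 = 1

1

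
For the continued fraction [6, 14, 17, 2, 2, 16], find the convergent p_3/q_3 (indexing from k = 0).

Using pₖ = aₖpₖ₋₁ + pₖ₋₂, qₖ = aₖqₖ₋₁ + qₖ₋₂ (with p₋₁=1, p₋₂=0, q₋₁=0, q₋₂=1):
  k=0: a=6, p=6, q=1
  k=1: a=14, p=85, q=14
  k=2: a=17, p=1451, q=239
  k=3: a=2, p=2987, q=492

2987/492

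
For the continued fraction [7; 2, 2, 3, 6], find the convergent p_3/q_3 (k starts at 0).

126/17

Using pₖ = aₖpₖ₋₁ + pₖ₋₂, qₖ = aₖqₖ₋₁ + qₖ₋₂ (with p₋₁=1, p₋₂=0, q₋₁=0, q₋₂=1):
  k=0: a=7, p=7, q=1
  k=1: a=2, p=15, q=2
  k=2: a=2, p=37, q=5
  k=3: a=3, p=126, q=17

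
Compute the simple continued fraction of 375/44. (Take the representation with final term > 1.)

375 = 8*44 + 23
44 = 1*23 + 21
23 = 1*21 + 2
21 = 10*2 + 1
2 = 2*1 + 0  (stop)
So 375/44 = [8; 1, 1, 10, 2].

[8; 1, 1, 10, 2]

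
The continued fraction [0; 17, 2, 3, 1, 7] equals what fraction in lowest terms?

70/1221

Using pₖ = aₖpₖ₋₁ + pₖ₋₂ and qₖ = aₖqₖ₋₁ + qₖ₋₂:
  k=0: a=0, p=0, q=1
  k=1: a=17, p=1, q=17
  k=2: a=2, p=2, q=35
  k=3: a=3, p=7, q=122
  k=4: a=1, p=9, q=157
  k=5: a=7, p=70, q=1221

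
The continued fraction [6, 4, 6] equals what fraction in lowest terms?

Fold from the inside: start with 6/1.
  4 + 1/6 = 25/6
  6 + 6/25 = 156/25

156/25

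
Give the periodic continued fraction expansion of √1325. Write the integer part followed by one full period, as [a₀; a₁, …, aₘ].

a₀ = ⌊√1325⌋ = 36.
With m₀=0, d₀=1 and mₖ₊₁ = dₖaₖ − mₖ, dₖ₊₁ = (n − mₖ₊₁²)/dₖ, aₖ₊₁ = ⌊(a₀+mₖ₊₁)/dₖ₊₁⌋:
  k=1: m=36, d=29, a=2
  k=2: m=22, d=29, a=2
  k=3: m=36, d=1, a=72
d=1 and a=2a₀=72 at k=3, so the next step gives (m, d) = (36, 29) again — its k=1 value — and the period has length 3.

[36; 2, 2, 72]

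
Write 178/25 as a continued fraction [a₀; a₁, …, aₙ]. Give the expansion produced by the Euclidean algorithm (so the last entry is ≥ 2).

178 = 7·25 + 3
25 = 8·3 + 1
3 = 3·1 + 0  (stop)
So 178/25 = [7; 8, 3].

[7; 8, 3]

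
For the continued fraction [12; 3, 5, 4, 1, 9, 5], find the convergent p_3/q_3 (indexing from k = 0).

825/67

Using pₖ = aₖpₖ₋₁ + pₖ₋₂, qₖ = aₖqₖ₋₁ + qₖ₋₂ (with p₋₁=1, p₋₂=0, q₋₁=0, q₋₂=1):
  k=0: a=12, p=12, q=1
  k=1: a=3, p=37, q=3
  k=2: a=5, p=197, q=16
  k=3: a=4, p=825, q=67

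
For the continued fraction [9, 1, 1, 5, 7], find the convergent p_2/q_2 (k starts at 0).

Using pₖ = aₖpₖ₋₁ + pₖ₋₂, qₖ = aₖqₖ₋₁ + qₖ₋₂ (with p₋₁=1, p₋₂=0, q₋₁=0, q₋₂=1):
  k=0: a=9, p=9, q=1
  k=1: a=1, p=10, q=1
  k=2: a=1, p=19, q=2

19/2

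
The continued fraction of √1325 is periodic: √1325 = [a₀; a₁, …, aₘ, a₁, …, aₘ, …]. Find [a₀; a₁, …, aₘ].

a₀ = ⌊√1325⌋ = 36.

[36; 2, 2, 72]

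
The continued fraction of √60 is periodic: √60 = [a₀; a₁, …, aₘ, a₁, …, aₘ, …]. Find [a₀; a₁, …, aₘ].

[7; 1, 2, 1, 14]

a₀ = ⌊√60⌋ = 7.
With m₀=0, d₀=1 and mₖ₊₁ = dₖaₖ − mₖ, dₖ₊₁ = (n − mₖ₊₁²)/dₖ, aₖ₊₁ = ⌊(a₀+mₖ₊₁)/dₖ₊₁⌋:
  k=1: m=7, d=11, a=1
  k=2: m=4, d=4, a=2
  k=3: m=4, d=11, a=1
  k=4: m=7, d=1, a=14
d=1 and a=2a₀=14 at k=4, so the next step gives (m, d) = (7, 11) again — its k=1 value — and the period has length 4.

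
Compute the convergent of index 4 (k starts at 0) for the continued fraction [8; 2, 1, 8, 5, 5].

1110/133

Using pₖ = aₖpₖ₋₁ + pₖ₋₂, qₖ = aₖqₖ₋₁ + qₖ₋₂ (with p₋₁=1, p₋₂=0, q₋₁=0, q₋₂=1):
  k=0: a=8, p=8, q=1
  k=1: a=2, p=17, q=2
  k=2: a=1, p=25, q=3
  k=3: a=8, p=217, q=26
  k=4: a=5, p=1110, q=133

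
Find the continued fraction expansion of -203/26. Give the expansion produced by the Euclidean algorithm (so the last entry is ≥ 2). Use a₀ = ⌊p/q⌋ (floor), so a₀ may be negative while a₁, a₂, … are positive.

-203 = -8*26 + 5
26 = 5*5 + 1
5 = 5*1 + 0  (stop)
So -203/26 = [-8; 5, 5].

[-8; 5, 5]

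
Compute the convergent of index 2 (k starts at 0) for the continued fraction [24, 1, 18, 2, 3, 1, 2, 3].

474/19

Using pₖ = aₖpₖ₋₁ + pₖ₋₂, qₖ = aₖqₖ₋₁ + qₖ₋₂ (with p₋₁=1, p₋₂=0, q₋₁=0, q₋₂=1):
  k=0: a=24, p=24, q=1
  k=1: a=1, p=25, q=1
  k=2: a=18, p=474, q=19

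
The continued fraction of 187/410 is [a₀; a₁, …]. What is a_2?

187 = 0·410 + 187   →  a_0 = 0
410 = 2·187 + 36   →  a_1 = 2
187 = 5·36 + 7   →  a_2 = 5

5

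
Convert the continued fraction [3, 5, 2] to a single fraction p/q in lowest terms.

35/11

Using pₖ = aₖpₖ₋₁ + pₖ₋₂ and qₖ = aₖqₖ₋₁ + qₖ₋₂:
  k=0: a=3, p=3, q=1
  k=1: a=5, p=16, q=5
  k=2: a=2, p=35, q=11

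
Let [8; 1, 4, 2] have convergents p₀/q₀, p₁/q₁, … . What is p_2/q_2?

44/5

Using pₖ = aₖpₖ₋₁ + pₖ₋₂, qₖ = aₖqₖ₋₁ + qₖ₋₂ (with p₋₁=1, p₋₂=0, q₋₁=0, q₋₂=1):
  k=0: a=8, p=8, q=1
  k=1: a=1, p=9, q=1
  k=2: a=4, p=44, q=5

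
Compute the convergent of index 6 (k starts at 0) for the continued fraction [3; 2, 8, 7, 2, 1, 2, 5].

Using pₖ = aₖpₖ₋₁ + pₖ₋₂, qₖ = aₖqₖ₋₁ + qₖ₋₂ (with p₋₁=1, p₋₂=0, q₋₁=0, q₋₂=1):
  k=0: a=3, p=3, q=1
  k=1: a=2, p=7, q=2
  k=2: a=8, p=59, q=17
  k=3: a=7, p=420, q=121
  k=4: a=2, p=899, q=259
  k=5: a=1, p=1319, q=380
  k=6: a=2, p=3537, q=1019

3537/1019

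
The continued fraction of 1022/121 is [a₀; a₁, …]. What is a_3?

1022 = 8·121 + 54   →  a_0 = 8
121 = 2·54 + 13   →  a_1 = 2
54 = 4·13 + 2   →  a_2 = 4
13 = 6·2 + 1   →  a_3 = 6

6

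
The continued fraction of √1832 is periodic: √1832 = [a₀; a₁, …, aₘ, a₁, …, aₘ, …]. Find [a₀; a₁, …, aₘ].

a₀ = ⌊√1832⌋ = 42.
With m₀=0, d₀=1 and mₖ₊₁ = dₖaₖ − mₖ, dₖ₊₁ = (n − mₖ₊₁²)/dₖ, aₖ₊₁ = ⌊(a₀+mₖ₊₁)/dₖ₊₁⌋:
  k=1: m=42, d=68, a=1
  k=2: m=26, d=17, a=4
  k=3: m=42, d=4, a=21
  k=4: m=42, d=17, a=4
  k=5: m=26, d=68, a=1
  k=6: m=42, d=1, a=84
d=1 and a=2a₀=84 at k=6, so the next step gives (m, d) = (42, 68) again — its k=1 value — and the period has length 6.

[42; 1, 4, 21, 4, 1, 84]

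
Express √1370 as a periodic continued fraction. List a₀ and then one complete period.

[37; 74]

a₀ = ⌊√1370⌋ = 37.
With m₀=0, d₀=1 and mₖ₊₁ = dₖaₖ − mₖ, dₖ₊₁ = (n − mₖ₊₁²)/dₖ, aₖ₊₁ = ⌊(a₀+mₖ₊₁)/dₖ₊₁⌋:
  k=1: m=37, d=1, a=74
d=1 and a=2a₀=74 at k=1, so the next step gives (m, d) = (37, 1) again — its k=1 value — and the period has length 1.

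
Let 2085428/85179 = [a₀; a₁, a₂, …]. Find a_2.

14

2085428 = 24·85179 + 41132   →  a_0 = 24
85179 = 2·41132 + 2915   →  a_1 = 2
41132 = 14·2915 + 322   →  a_2 = 14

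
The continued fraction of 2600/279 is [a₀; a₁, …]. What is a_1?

2600 = 9·279 + 89   →  a_0 = 9
279 = 3·89 + 12   →  a_1 = 3

3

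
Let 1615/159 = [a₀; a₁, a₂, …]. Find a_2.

1615 = 10·159 + 25   →  a_0 = 10
159 = 6·25 + 9   →  a_1 = 6
25 = 2·9 + 7   →  a_2 = 2

2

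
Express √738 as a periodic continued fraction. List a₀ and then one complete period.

[27; 6, 54]

a₀ = ⌊√738⌋ = 27.
With m₀=0, d₀=1 and mₖ₊₁ = dₖaₖ − mₖ, dₖ₊₁ = (n − mₖ₊₁²)/dₖ, aₖ₊₁ = ⌊(a₀+mₖ₊₁)/dₖ₊₁⌋:
  k=1: m=27, d=9, a=6
  k=2: m=27, d=1, a=54
d=1 and a=2a₀=54 at k=2, so the next step gives (m, d) = (27, 9) again — its k=1 value — and the period has length 2.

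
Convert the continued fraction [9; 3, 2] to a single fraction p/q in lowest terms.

65/7

Using pₖ = aₖpₖ₋₁ + pₖ₋₂ and qₖ = aₖqₖ₋₁ + qₖ₋₂:
  k=0: a=9, p=9, q=1
  k=1: a=3, p=28, q=3
  k=2: a=2, p=65, q=7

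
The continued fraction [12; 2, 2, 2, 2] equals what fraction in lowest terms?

360/29

Fold from the inside: start with 2/1.
  2 + 1/2 = 5/2
  2 + 2/5 = 12/5
  2 + 5/12 = 29/12
  12 + 12/29 = 360/29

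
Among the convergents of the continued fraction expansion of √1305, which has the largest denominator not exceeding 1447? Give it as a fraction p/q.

20844/577

√1305 = [36; 8, 72, …] (period length 2).
Convergents:
  p_0/q_0 = 36/1
  p_1/q_1 = 289/8
  p_2/q_2 = 20844/577
  p_3/q_3 = 167041/4624
q_2 = 577 ≤ 1447 < 4624 = q_3, so the answer is 20844/577.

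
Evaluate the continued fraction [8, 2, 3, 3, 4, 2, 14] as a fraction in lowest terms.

26931/3193

Using pₖ = aₖpₖ₋₁ + pₖ₋₂ and qₖ = aₖqₖ₋₁ + qₖ₋₂:
  k=0: a=8, p=8, q=1
  k=1: a=2, p=17, q=2
  k=2: a=3, p=59, q=7
  k=3: a=3, p=194, q=23
  k=4: a=4, p=835, q=99
  k=5: a=2, p=1864, q=221
  k=6: a=14, p=26931, q=3193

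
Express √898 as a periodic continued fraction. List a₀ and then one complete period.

[29; 1, 28, 1, 58]

a₀ = ⌊√898⌋ = 29.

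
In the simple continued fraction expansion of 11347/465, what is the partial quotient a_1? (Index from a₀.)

2

11347 = 24·465 + 187   →  a_0 = 24
465 = 2·187 + 91   →  a_1 = 2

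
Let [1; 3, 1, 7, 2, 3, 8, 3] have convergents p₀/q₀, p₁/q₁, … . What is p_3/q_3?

Using pₖ = aₖpₖ₋₁ + pₖ₋₂, qₖ = aₖqₖ₋₁ + qₖ₋₂ (with p₋₁=1, p₋₂=0, q₋₁=0, q₋₂=1):
  k=0: a=1, p=1, q=1
  k=1: a=3, p=4, q=3
  k=2: a=1, p=5, q=4
  k=3: a=7, p=39, q=31

39/31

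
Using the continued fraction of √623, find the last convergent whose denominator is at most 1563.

31175/1249

√623 = [24; 1, 23, 1, 48, …] (period length 4).
Convergents:
  p_0/q_0 = 24/1
  p_1/q_1 = 25/1
  p_2/q_2 = 599/24
  p_3/q_3 = 624/25
  p_4/q_4 = 30551/1224
  p_5/q_5 = 31175/1249
  p_6/q_6 = 747576/29951
q_5 = 1249 ≤ 1563 < 29951 = q_6, so the answer is 31175/1249.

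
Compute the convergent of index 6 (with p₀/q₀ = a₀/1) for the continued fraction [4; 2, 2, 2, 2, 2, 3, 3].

Using pₖ = aₖpₖ₋₁ + pₖ₋₂, qₖ = aₖqₖ₋₁ + qₖ₋₂ (with p₋₁=1, p₋₂=0, q₋₁=0, q₋₂=1):
  k=0: a=4, p=4, q=1
  k=1: a=2, p=9, q=2
  k=2: a=2, p=22, q=5
  k=3: a=2, p=53, q=12
  k=4: a=2, p=128, q=29
  k=5: a=2, p=309, q=70
  k=6: a=3, p=1055, q=239

1055/239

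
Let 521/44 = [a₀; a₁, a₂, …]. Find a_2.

521 = 11·44 + 37   →  a_0 = 11
44 = 1·37 + 7   →  a_1 = 1
37 = 5·7 + 2   →  a_2 = 5

5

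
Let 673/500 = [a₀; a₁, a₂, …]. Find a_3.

673 = 1·500 + 173   →  a_0 = 1
500 = 2·173 + 154   →  a_1 = 2
173 = 1·154 + 19   →  a_2 = 1
154 = 8·19 + 2   →  a_3 = 8

8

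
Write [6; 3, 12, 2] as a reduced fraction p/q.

Using pₖ = aₖpₖ₋₁ + pₖ₋₂ and qₖ = aₖqₖ₋₁ + qₖ₋₂:
  k=0: a=6, p=6, q=1
  k=1: a=3, p=19, q=3
  k=2: a=12, p=234, q=37
  k=3: a=2, p=487, q=77

487/77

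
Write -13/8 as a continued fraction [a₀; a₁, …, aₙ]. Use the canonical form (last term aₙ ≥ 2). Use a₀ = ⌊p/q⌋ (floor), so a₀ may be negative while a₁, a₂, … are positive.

[-2; 2, 1, 2]

-13 = -2×8 + 3
8 = 2×3 + 2
3 = 1×2 + 1
2 = 2×1 + 0  (stop)
So -13/8 = [-2; 2, 1, 2].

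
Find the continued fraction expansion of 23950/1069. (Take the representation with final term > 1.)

[22; 2, 2, 9, 3, 7]

23950 = 22·1069 + 432
1069 = 2·432 + 205
432 = 2·205 + 22
205 = 9·22 + 7
22 = 3·7 + 1
7 = 7·1 + 0  (stop)
So 23950/1069 = [22; 2, 2, 9, 3, 7].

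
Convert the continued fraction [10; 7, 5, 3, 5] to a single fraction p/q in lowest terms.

6195/611

Using pₖ = aₖpₖ₋₁ + pₖ₋₂ and qₖ = aₖqₖ₋₁ + qₖ₋₂:
  k=0: a=10, p=10, q=1
  k=1: a=7, p=71, q=7
  k=2: a=5, p=365, q=36
  k=3: a=3, p=1166, q=115
  k=4: a=5, p=6195, q=611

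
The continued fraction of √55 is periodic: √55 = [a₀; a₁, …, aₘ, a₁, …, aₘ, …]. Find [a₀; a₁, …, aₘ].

a₀ = ⌊√55⌋ = 7.
With m₀=0, d₀=1 and mₖ₊₁ = dₖaₖ − mₖ, dₖ₊₁ = (n − mₖ₊₁²)/dₖ, aₖ₊₁ = ⌊(a₀+mₖ₊₁)/dₖ₊₁⌋:
  k=1: m=7, d=6, a=2
  k=2: m=5, d=5, a=2
  k=3: m=5, d=6, a=2
  k=4: m=7, d=1, a=14
d=1 and a=2a₀=14 at k=4, so the next step gives (m, d) = (7, 6) again — its k=1 value — and the period has length 4.

[7; 2, 2, 2, 14]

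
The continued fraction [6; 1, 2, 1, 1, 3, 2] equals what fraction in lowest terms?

Using pₖ = aₖpₖ₋₁ + pₖ₋₂ and qₖ = aₖqₖ₋₁ + qₖ₋₂:
  k=0: a=6, p=6, q=1
  k=1: a=1, p=7, q=1
  k=2: a=2, p=20, q=3
  k=3: a=1, p=27, q=4
  k=4: a=1, p=47, q=7
  k=5: a=3, p=168, q=25
  k=6: a=2, p=383, q=57

383/57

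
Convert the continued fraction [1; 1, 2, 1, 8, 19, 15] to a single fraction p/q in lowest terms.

Fold from the inside: start with 15/1.
  19 + 1/15 = 286/15
  8 + 15/286 = 2303/286
  1 + 286/2303 = 2589/2303
  2 + 2303/2589 = 7481/2589
  1 + 2589/7481 = 10070/7481
  1 + 7481/10070 = 17551/10070

17551/10070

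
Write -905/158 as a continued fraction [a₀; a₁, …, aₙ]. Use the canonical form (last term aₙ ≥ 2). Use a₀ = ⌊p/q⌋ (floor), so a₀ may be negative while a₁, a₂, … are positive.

-905 = -6×158 + 43
158 = 3×43 + 29
43 = 1×29 + 14
29 = 2×14 + 1
14 = 14×1 + 0  (stop)
So -905/158 = [-6; 3, 1, 2, 14].

[-6; 3, 1, 2, 14]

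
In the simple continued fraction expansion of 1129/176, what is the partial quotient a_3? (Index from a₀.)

2

1129 = 6·176 + 73   →  a_0 = 6
176 = 2·73 + 30   →  a_1 = 2
73 = 2·30 + 13   →  a_2 = 2
30 = 2·13 + 4   →  a_3 = 2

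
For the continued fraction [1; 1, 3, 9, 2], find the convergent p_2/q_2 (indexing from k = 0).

Using pₖ = aₖpₖ₋₁ + pₖ₋₂, qₖ = aₖqₖ₋₁ + qₖ₋₂ (with p₋₁=1, p₋₂=0, q₋₁=0, q₋₂=1):
  k=0: a=1, p=1, q=1
  k=1: a=1, p=2, q=1
  k=2: a=3, p=7, q=4

7/4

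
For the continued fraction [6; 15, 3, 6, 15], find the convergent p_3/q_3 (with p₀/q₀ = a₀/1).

Using pₖ = aₖpₖ₋₁ + pₖ₋₂, qₖ = aₖqₖ₋₁ + qₖ₋₂ (with p₋₁=1, p₋₂=0, q₋₁=0, q₋₂=1):
  k=0: a=6, p=6, q=1
  k=1: a=15, p=91, q=15
  k=2: a=3, p=279, q=46
  k=3: a=6, p=1765, q=291

1765/291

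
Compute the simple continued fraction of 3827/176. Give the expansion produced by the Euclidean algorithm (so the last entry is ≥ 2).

[21; 1, 2, 1, 10, 4]

3827 = 21×176 + 131
176 = 1×131 + 45
131 = 2×45 + 41
45 = 1×41 + 4
41 = 10×4 + 1
4 = 4×1 + 0  (stop)
So 3827/176 = [21; 1, 2, 1, 10, 4].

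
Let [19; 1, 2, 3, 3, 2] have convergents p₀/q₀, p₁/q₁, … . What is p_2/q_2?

59/3

Using pₖ = aₖpₖ₋₁ + pₖ₋₂, qₖ = aₖqₖ₋₁ + qₖ₋₂ (with p₋₁=1, p₋₂=0, q₋₁=0, q₋₂=1):
  k=0: a=19, p=19, q=1
  k=1: a=1, p=20, q=1
  k=2: a=2, p=59, q=3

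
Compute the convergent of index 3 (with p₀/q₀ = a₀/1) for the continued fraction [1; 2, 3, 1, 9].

13/9

Using pₖ = aₖpₖ₋₁ + pₖ₋₂, qₖ = aₖqₖ₋₁ + qₖ₋₂ (with p₋₁=1, p₋₂=0, q₋₁=0, q₋₂=1):
  k=0: a=1, p=1, q=1
  k=1: a=2, p=3, q=2
  k=2: a=3, p=10, q=7
  k=3: a=1, p=13, q=9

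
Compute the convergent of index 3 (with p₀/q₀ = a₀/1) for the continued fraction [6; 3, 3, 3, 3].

Using pₖ = aₖpₖ₋₁ + pₖ₋₂, qₖ = aₖqₖ₋₁ + qₖ₋₂ (with p₋₁=1, p₋₂=0, q₋₁=0, q₋₂=1):
  k=0: a=6, p=6, q=1
  k=1: a=3, p=19, q=3
  k=2: a=3, p=63, q=10
  k=3: a=3, p=208, q=33

208/33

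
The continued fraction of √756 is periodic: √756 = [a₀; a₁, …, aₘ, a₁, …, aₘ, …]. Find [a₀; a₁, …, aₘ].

a₀ = ⌊√756⌋ = 27.
With m₀=0, d₀=1 and mₖ₊₁ = dₖaₖ − mₖ, dₖ₊₁ = (n − mₖ₊₁²)/dₖ, aₖ₊₁ = ⌊(a₀+mₖ₊₁)/dₖ₊₁⌋:
  k=1: m=27, d=27, a=2
  k=2: m=27, d=1, a=54
d=1 and a=2a₀=54 at k=2, so the next step gives (m, d) = (27, 27) again — its k=1 value — and the period has length 2.

[27; 2, 54]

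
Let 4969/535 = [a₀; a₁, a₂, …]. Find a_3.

9

4969 = 9·535 + 154   →  a_0 = 9
535 = 3·154 + 73   →  a_1 = 3
154 = 2·73 + 8   →  a_2 = 2
73 = 9·8 + 1   →  a_3 = 9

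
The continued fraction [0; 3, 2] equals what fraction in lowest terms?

2/7

Using pₖ = aₖpₖ₋₁ + pₖ₋₂ and qₖ = aₖqₖ₋₁ + qₖ₋₂:
  k=0: a=0, p=0, q=1
  k=1: a=3, p=1, q=3
  k=2: a=2, p=2, q=7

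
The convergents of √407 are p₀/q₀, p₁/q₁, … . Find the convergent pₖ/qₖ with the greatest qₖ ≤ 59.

464/23

√407 = [20; 5, 1, 2, 1, 5, 40, …] (period length 6).
Convergents:
  p_0/q_0 = 20/1
  p_1/q_1 = 101/5
  p_2/q_2 = 121/6
  p_3/q_3 = 343/17
  p_4/q_4 = 464/23
  p_5/q_5 = 2663/132
q_4 = 23 ≤ 59 < 132 = q_5, so the answer is 464/23.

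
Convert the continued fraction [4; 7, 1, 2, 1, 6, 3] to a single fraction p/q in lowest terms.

Using pₖ = aₖpₖ₋₁ + pₖ₋₂ and qₖ = aₖqₖ₋₁ + qₖ₋₂:
  k=0: a=4, p=4, q=1
  k=1: a=7, p=29, q=7
  k=2: a=1, p=33, q=8
  k=3: a=2, p=95, q=23
  k=4: a=1, p=128, q=31
  k=5: a=6, p=863, q=209
  k=6: a=3, p=2717, q=658

2717/658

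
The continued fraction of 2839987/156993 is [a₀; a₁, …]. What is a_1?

11

2839987 = 18·156993 + 14113   →  a_0 = 18
156993 = 11·14113 + 1750   →  a_1 = 11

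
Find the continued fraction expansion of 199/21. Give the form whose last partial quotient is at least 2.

199 = 9×21 + 10
21 = 2×10 + 1
10 = 10×1 + 0  (stop)
So 199/21 = [9; 2, 10].

[9; 2, 10]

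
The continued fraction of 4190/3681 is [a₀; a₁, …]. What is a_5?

4190 = 1·3681 + 509   →  a_0 = 1
3681 = 7·509 + 118   →  a_1 = 7
509 = 4·118 + 37   →  a_2 = 4
118 = 3·37 + 7   →  a_3 = 3
37 = 5·7 + 2   →  a_4 = 5
7 = 3·2 + 1   →  a_5 = 3

3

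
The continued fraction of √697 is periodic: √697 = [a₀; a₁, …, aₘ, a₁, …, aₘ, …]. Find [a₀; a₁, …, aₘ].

a₀ = ⌊√697⌋ = 26.
With m₀=0, d₀=1 and mₖ₊₁ = dₖaₖ − mₖ, dₖ₊₁ = (n − mₖ₊₁²)/dₖ, aₖ₊₁ = ⌊(a₀+mₖ₊₁)/dₖ₊₁⌋:
  k=1: m=26, d=21, a=2
  k=2: m=16, d=21, a=2
  k=3: m=26, d=1, a=52
d=1 and a=2a₀=52 at k=3, so the next step gives (m, d) = (26, 21) again — its k=1 value — and the period has length 3.

[26; 2, 2, 52]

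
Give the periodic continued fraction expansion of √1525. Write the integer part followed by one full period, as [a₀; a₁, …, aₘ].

[39; 19, 1, 1, 19, 78]

a₀ = ⌊√1525⌋ = 39.
With m₀=0, d₀=1 and mₖ₊₁ = dₖaₖ − mₖ, dₖ₊₁ = (n − mₖ₊₁²)/dₖ, aₖ₊₁ = ⌊(a₀+mₖ₊₁)/dₖ₊₁⌋:
  k=1: m=39, d=4, a=19
  k=2: m=37, d=39, a=1
  k=3: m=2, d=39, a=1
  k=4: m=37, d=4, a=19
  k=5: m=39, d=1, a=78
d=1 and a=2a₀=78 at k=5, so the next step gives (m, d) = (39, 4) again — its k=1 value — and the period has length 5.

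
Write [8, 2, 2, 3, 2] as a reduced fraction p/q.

Using pₖ = aₖpₖ₋₁ + pₖ₋₂ and qₖ = aₖqₖ₋₁ + qₖ₋₂:
  k=0: a=8, p=8, q=1
  k=1: a=2, p=17, q=2
  k=2: a=2, p=42, q=5
  k=3: a=3, p=143, q=17
  k=4: a=2, p=328, q=39

328/39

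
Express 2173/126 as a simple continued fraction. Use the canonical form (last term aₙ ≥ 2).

[17; 4, 15, 2]

2173 = 17×126 + 31
126 = 4×31 + 2
31 = 15×2 + 1
2 = 2×1 + 0  (stop)
So 2173/126 = [17; 4, 15, 2].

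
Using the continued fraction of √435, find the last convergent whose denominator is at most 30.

146/7

√435 = [20; 1, 5, 1, 40, …] (period length 4).
Convergents:
  p_0/q_0 = 20/1
  p_1/q_1 = 21/1
  p_2/q_2 = 125/6
  p_3/q_3 = 146/7
  p_4/q_4 = 5965/286
q_3 = 7 ≤ 30 < 286 = q_4, so the answer is 146/7.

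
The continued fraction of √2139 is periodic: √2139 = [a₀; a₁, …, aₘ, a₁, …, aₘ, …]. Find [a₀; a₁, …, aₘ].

[46; 4, 92]

a₀ = ⌊√2139⌋ = 46.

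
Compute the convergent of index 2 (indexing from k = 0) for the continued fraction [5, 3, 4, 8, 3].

Using pₖ = aₖpₖ₋₁ + pₖ₋₂, qₖ = aₖqₖ₋₁ + qₖ₋₂ (with p₋₁=1, p₋₂=0, q₋₁=0, q₋₂=1):
  k=0: a=5, p=5, q=1
  k=1: a=3, p=16, q=3
  k=2: a=4, p=69, q=13

69/13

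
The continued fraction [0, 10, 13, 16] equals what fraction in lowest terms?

Fold from the inside: start with 16/1.
  13 + 1/16 = 209/16
  10 + 16/209 = 2106/209
  0 + 209/2106 = 209/2106

209/2106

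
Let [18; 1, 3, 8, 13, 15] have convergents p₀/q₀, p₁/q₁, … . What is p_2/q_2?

75/4

Using pₖ = aₖpₖ₋₁ + pₖ₋₂, qₖ = aₖqₖ₋₁ + qₖ₋₂ (with p₋₁=1, p₋₂=0, q₋₁=0, q₋₂=1):
  k=0: a=18, p=18, q=1
  k=1: a=1, p=19, q=1
  k=2: a=3, p=75, q=4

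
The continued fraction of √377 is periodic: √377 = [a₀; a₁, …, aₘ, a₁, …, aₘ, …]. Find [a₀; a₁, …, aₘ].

a₀ = ⌊√377⌋ = 19.
With m₀=0, d₀=1 and mₖ₊₁ = dₖaₖ − mₖ, dₖ₊₁ = (n − mₖ₊₁²)/dₖ, aₖ₊₁ = ⌊(a₀+mₖ₊₁)/dₖ₊₁⌋:
  k=1: m=19, d=16, a=2
  k=2: m=13, d=13, a=2
  k=3: m=13, d=16, a=2
  k=4: m=19, d=1, a=38
d=1 and a=2a₀=38 at k=4, so the next step gives (m, d) = (19, 16) again — its k=1 value — and the period has length 4.

[19; 2, 2, 2, 38]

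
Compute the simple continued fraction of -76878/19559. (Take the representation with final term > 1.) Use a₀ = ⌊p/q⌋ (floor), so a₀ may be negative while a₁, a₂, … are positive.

-76878 = -4*19559 + 1358
19559 = 14*1358 + 547
1358 = 2*547 + 264
547 = 2*264 + 19
264 = 13*19 + 17
19 = 1*17 + 2
17 = 8*2 + 1
2 = 2*1 + 0  (stop)
So -76878/19559 = [-4; 14, 2, 2, 13, 1, 8, 2].

[-4; 14, 2, 2, 13, 1, 8, 2]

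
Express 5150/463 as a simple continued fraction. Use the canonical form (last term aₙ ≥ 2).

[11; 8, 8, 7]

5150 = 11*463 + 57
463 = 8*57 + 7
57 = 8*7 + 1
7 = 7*1 + 0  (stop)
So 5150/463 = [11; 8, 8, 7].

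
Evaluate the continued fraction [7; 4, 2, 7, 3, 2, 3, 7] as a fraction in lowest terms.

88015/12184

Using pₖ = aₖpₖ₋₁ + pₖ₋₂ and qₖ = aₖqₖ₋₁ + qₖ₋₂:
  k=0: a=7, p=7, q=1
  k=1: a=4, p=29, q=4
  k=2: a=2, p=65, q=9
  k=3: a=7, p=484, q=67
  k=4: a=3, p=1517, q=210
  k=5: a=2, p=3518, q=487
  k=6: a=3, p=12071, q=1671
  k=7: a=7, p=88015, q=12184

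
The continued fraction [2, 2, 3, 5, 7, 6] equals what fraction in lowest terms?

3972/1633

Fold from the inside: start with 6/1.
  7 + 1/6 = 43/6
  5 + 6/43 = 221/43
  3 + 43/221 = 706/221
  2 + 221/706 = 1633/706
  2 + 706/1633 = 3972/1633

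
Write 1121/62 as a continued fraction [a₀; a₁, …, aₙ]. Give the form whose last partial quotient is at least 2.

[18; 12, 2, 2]

1121 = 18*62 + 5
62 = 12*5 + 2
5 = 2*2 + 1
2 = 2*1 + 0  (stop)
So 1121/62 = [18; 12, 2, 2].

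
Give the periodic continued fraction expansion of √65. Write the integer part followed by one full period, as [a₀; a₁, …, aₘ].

[8; 16]

a₀ = ⌊√65⌋ = 8.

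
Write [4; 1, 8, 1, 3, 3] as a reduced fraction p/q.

622/127

Fold from the inside: start with 3/1.
  3 + 1/3 = 10/3
  1 + 3/10 = 13/10
  8 + 10/13 = 114/13
  1 + 13/114 = 127/114
  4 + 114/127 = 622/127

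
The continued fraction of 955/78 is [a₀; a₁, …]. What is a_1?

955 = 12·78 + 19   →  a_0 = 12
78 = 4·19 + 2   →  a_1 = 4

4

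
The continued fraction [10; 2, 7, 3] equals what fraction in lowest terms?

Using pₖ = aₖpₖ₋₁ + pₖ₋₂ and qₖ = aₖqₖ₋₁ + qₖ₋₂:
  k=0: a=10, p=10, q=1
  k=1: a=2, p=21, q=2
  k=2: a=7, p=157, q=15
  k=3: a=3, p=492, q=47

492/47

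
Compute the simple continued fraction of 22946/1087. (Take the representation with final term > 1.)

22946 = 21*1087 + 119
1087 = 9*119 + 16
119 = 7*16 + 7
16 = 2*7 + 2
7 = 3*2 + 1
2 = 2*1 + 0  (stop)
So 22946/1087 = [21; 9, 7, 2, 3, 2].

[21; 9, 7, 2, 3, 2]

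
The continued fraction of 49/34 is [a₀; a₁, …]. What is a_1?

2

49 = 1·34 + 15   →  a_0 = 1
34 = 2·15 + 4   →  a_1 = 2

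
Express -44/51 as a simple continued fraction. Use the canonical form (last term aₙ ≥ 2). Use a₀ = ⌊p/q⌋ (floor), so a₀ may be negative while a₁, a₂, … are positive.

[-1; 7, 3, 2]

-44 = -1*51 + 7
51 = 7*7 + 2
7 = 3*2 + 1
2 = 2*1 + 0  (stop)
So -44/51 = [-1; 7, 3, 2].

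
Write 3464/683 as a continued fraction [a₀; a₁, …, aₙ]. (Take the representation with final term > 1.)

[5; 13, 1, 15, 3]

3464 = 5×683 + 49
683 = 13×49 + 46
49 = 1×46 + 3
46 = 15×3 + 1
3 = 3×1 + 0  (stop)
So 3464/683 = [5; 13, 1, 15, 3].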